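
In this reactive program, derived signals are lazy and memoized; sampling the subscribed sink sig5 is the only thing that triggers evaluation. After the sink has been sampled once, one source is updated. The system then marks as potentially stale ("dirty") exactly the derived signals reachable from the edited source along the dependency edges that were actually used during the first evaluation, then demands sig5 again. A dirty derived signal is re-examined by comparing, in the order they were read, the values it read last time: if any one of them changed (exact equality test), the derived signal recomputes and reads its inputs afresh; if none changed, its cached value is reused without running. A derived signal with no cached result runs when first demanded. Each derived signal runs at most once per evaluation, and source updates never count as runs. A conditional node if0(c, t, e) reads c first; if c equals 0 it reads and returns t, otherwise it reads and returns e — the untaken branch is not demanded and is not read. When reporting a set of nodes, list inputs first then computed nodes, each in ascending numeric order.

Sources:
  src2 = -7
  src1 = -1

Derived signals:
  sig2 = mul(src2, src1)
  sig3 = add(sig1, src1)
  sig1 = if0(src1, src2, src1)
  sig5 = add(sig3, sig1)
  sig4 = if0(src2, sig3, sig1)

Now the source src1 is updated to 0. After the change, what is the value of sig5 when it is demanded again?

First demand of the output computes:
  sig1 = if0(src1=-1 -> else branch src1) = -1
  sig3 = add(-1, -1) = -2
  sig5 = add(-2, -1) = -3

After the edit, cleaning proceeds:
  sig1: a read changed (src1 -1->0; src1 -1->0) — executes, giving -7.
  sig3: a read changed (sig1 -1->-7; src1 -1->0) — executes, giving -7.
  sig5: a read changed (sig3 -2->-7; sig1 -1->-7) — executes, giving -14.

Demanding sig5 again yields -14.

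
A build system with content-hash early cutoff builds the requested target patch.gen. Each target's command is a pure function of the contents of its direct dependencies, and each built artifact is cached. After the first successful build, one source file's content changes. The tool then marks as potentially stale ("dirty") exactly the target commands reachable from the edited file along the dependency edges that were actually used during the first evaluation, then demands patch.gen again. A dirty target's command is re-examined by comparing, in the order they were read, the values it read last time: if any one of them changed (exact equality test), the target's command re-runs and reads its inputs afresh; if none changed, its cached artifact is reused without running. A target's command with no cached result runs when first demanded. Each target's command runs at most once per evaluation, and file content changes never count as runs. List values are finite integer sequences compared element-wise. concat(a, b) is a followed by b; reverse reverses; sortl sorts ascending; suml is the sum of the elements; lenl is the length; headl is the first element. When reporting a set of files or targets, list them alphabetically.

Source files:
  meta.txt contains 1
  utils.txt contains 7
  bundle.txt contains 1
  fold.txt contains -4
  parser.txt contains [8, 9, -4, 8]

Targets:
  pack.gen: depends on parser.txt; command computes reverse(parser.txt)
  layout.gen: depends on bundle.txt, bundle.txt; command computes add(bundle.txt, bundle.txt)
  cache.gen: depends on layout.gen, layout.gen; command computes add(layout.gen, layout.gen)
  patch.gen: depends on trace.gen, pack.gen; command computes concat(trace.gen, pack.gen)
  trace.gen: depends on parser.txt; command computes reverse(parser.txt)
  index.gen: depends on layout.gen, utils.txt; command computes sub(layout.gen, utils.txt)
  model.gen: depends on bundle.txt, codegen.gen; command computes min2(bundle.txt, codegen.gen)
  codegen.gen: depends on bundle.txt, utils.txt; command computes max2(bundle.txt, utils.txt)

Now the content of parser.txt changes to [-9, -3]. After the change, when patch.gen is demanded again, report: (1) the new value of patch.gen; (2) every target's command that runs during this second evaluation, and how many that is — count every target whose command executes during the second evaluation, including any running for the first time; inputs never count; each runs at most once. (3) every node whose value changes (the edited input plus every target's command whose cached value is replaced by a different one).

New value of patch.gen: [-3, -9, -3, -9].
Target commands that run: pack.gen, patch.gen, trace.gen — 3 in total.
Values that change: pack.gen, parser.txt, patch.gen, trace.gen.

First evaluation (everything demanded from the output):
  pack.gen = reverse([8, 9, -4, 8]) = [8, -4, 9, 8]
  trace.gen = reverse([8, 9, -4, 8]) = [8, -4, 9, 8]
  patch.gen = concat([8, -4, 9, 8], [8, -4, 9, 8]) = [8, -4, 9, 8, 8, -4, 9, 8]

Propagation after the edit:
  pack.gen: runs — parser.txt [8, 9, -4, 8]->[-9, -3]; result [-3, -9].
  trace.gen: runs — parser.txt [8, 9, -4, 8]->[-9, -3]; result [-3, -9].
  patch.gen: runs — trace.gen [8, -4, 9, 8]->[-3, -9]; pack.gen [8, -4, 9, 8]->[-3, -9]; result [-3, -9, -3, -9].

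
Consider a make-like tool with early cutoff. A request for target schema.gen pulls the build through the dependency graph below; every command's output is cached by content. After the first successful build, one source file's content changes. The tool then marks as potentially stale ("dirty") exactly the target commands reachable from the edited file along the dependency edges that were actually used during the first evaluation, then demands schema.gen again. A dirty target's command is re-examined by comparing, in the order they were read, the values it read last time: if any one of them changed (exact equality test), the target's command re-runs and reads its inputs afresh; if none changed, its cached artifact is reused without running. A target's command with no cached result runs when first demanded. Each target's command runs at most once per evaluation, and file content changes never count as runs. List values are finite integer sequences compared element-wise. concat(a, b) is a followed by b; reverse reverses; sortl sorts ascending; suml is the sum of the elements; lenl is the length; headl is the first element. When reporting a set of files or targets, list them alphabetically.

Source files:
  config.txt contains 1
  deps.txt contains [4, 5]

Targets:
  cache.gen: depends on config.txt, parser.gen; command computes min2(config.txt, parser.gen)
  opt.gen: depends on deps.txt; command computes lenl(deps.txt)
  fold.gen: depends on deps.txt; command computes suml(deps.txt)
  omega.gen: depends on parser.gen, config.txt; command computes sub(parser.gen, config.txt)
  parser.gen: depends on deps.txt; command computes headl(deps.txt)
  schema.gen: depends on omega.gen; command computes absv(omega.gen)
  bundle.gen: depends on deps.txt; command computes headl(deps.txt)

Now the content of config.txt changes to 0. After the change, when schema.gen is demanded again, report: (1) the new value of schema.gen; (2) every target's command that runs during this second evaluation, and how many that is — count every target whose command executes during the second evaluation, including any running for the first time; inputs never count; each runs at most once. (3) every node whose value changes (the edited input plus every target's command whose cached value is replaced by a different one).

First demand of the output computes:
  parser.gen = headl([4, 5]) = 4
  omega.gen = sub(4, 1) = 3
  schema.gen = absv(3) = 3

After the edit, cleaning proceeds:
  omega.gen: a read changed (config.txt 1->0) — executes, giving 4.
  schema.gen: a read changed (omega.gen 3->4) — executes, giving 4.

Demanding schema.gen again yields 4.
2 target commands run: omega.gen, schema.gen.
The nodes whose values change: config.txt, omega.gen, schema.gen.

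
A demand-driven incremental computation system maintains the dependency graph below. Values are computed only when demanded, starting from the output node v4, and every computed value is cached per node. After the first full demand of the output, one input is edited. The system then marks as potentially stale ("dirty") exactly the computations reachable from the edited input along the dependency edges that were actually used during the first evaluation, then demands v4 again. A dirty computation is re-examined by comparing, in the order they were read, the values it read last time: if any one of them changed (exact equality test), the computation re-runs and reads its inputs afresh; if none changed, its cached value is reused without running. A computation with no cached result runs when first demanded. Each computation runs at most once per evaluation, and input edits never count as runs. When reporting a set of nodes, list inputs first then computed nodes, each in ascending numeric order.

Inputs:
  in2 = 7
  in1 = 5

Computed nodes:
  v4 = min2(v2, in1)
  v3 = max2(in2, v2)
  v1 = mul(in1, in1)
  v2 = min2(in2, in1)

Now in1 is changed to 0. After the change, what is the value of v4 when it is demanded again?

New value of v4: 0.

First evaluation (everything demanded from the output):
  v2 = min2(7, 5) = 5
  v4 = min2(5, 5) = 5

Propagation after the edit:
  v2: runs — in1 5->0; result 0.
  v4: runs — v2 5->0; in1 5->0; result 0.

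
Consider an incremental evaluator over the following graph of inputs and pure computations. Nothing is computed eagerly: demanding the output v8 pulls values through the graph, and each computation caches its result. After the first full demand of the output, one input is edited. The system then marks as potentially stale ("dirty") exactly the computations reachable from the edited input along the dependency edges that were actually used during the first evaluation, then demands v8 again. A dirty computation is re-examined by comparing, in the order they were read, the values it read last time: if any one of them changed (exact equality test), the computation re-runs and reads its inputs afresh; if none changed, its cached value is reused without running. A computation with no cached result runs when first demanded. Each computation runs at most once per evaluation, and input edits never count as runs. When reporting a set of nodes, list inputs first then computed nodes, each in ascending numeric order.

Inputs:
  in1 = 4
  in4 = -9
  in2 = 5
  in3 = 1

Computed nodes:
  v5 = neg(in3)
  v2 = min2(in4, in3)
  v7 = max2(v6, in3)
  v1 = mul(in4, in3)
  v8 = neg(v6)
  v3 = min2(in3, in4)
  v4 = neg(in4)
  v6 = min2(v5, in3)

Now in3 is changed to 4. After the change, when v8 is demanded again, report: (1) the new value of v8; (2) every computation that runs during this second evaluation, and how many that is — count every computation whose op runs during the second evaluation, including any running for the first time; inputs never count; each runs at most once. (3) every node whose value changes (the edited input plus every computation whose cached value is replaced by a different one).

Initial pass — values computed on the first demand:
  v5 = neg(1) = -1
  v6 = min2(-1, 1) = -1
  v8 = neg(-1) = 1

Second demand — change propagation:
  v5: re-runs because in3 1->4; new result -4.
  v6: re-runs because v5 -1->-4; in3 1->4; new result -4.
  v8: re-runs because v6 -1->-4; new result 4.

v8 now evaluates to 4.
Run set: v5, v6, v8 (3 run).
Changed values: in3, v5, v6, v8.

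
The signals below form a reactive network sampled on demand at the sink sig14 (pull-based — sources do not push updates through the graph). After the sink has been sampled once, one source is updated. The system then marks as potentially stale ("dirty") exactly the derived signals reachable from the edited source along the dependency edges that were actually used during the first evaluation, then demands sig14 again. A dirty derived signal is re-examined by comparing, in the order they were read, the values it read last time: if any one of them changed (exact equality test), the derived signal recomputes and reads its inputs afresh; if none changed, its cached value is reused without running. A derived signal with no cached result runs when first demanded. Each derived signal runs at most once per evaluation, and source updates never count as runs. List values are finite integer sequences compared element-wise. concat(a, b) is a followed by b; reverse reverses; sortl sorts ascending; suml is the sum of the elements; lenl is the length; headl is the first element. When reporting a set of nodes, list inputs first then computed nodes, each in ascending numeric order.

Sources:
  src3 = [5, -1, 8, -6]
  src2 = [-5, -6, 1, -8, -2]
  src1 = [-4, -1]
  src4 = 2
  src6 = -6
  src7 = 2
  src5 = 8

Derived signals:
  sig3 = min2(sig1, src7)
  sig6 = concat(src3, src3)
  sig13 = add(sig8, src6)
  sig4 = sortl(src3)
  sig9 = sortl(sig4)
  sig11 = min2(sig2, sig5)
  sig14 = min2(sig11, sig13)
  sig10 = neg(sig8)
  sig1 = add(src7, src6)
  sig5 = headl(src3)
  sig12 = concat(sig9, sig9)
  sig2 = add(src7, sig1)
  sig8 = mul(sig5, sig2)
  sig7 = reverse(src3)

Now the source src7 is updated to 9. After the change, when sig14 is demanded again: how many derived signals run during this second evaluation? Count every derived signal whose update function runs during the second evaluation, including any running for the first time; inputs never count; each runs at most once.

Initial pass — values computed on the first demand:
  sig1 = add(2, -6) = -4
  sig2 = add(2, -4) = -2
  sig5 = headl([5, -1, 8, -6]) = 5
  sig8 = mul(5, -2) = -10
  sig11 = min2(-2, 5) = -2
  sig13 = add(-10, -6) = -16
  sig14 = min2(-2, -16) = -16

Second demand — change propagation:
  sig1: re-runs because src7 2->9; new result 3.
  sig2: re-runs because src7 2->9; sig1 -4->3; new result 12.
  sig8: re-runs because sig2 -2->12; new result 60.
  sig11: re-runs because sig2 -2->12; new result 5.
  sig13: re-runs because sig8 -10->60; new result 54.
  sig14: re-runs because sig11 -2->5; sig13 -16->54; new result 5.

Run set: sig1, sig2, sig8, sig11, sig13, sig14 (6 run).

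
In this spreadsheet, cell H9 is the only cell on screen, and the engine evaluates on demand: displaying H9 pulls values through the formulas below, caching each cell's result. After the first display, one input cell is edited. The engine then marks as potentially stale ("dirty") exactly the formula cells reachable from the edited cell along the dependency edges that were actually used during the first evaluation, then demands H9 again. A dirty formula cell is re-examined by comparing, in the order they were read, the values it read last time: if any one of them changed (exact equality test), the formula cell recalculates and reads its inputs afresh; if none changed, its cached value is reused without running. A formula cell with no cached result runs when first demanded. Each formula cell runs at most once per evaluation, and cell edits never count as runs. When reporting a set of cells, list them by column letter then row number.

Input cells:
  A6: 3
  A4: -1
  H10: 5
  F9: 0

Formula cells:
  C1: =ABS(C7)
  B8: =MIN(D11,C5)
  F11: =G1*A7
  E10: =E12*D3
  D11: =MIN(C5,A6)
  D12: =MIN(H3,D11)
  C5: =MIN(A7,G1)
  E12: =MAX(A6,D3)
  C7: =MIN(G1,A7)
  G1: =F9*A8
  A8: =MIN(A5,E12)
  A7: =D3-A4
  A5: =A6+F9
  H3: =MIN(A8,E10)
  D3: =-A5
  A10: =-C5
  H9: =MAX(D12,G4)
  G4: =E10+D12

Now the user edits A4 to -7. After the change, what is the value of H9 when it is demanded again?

H9 now evaluates to -9.
The important point: D12 recomputes to an identical value, and the output ends up unchanged.

Initial pass — values computed on the first demand:
  A5 = 3 + 0 = 3
  D3 = -(3) = -3
  A7 = -3 - -1 = -2
  E12 = MAX(3, -3) = 3
  A8 = MIN(3, 3) = 3
  E10 = 3 * -3 = -9
  G1 = 0 * 3 = 0
  C5 = MIN(-2, 0) = -2
  D11 = MIN(-2, 3) = -2
  H3 = MIN(3, -9) = -9
  D12 = MIN(-9, -2) = -9
  G4 = -9 + -9 = -18
  H9 = MAX(-9, -18) = -9

Second demand — change propagation:
  A7: re-runs because A4 -1->-7; new result 4.
  C5: re-runs because A7 -2->4; new result 0.
  D11: re-runs because C5 -2->0; new result 0.
  D12: re-runs because D11 -2->0; new result -9 (unchanged).
  G4: re-examined; everything it read last time is the same (E10 unchanged, D12 unchanged) — cache -18 kept, no run.
  H9: re-examined; everything it read last time is the same (D12 unchanged, G4 unchanged) — cache -9 kept, no run.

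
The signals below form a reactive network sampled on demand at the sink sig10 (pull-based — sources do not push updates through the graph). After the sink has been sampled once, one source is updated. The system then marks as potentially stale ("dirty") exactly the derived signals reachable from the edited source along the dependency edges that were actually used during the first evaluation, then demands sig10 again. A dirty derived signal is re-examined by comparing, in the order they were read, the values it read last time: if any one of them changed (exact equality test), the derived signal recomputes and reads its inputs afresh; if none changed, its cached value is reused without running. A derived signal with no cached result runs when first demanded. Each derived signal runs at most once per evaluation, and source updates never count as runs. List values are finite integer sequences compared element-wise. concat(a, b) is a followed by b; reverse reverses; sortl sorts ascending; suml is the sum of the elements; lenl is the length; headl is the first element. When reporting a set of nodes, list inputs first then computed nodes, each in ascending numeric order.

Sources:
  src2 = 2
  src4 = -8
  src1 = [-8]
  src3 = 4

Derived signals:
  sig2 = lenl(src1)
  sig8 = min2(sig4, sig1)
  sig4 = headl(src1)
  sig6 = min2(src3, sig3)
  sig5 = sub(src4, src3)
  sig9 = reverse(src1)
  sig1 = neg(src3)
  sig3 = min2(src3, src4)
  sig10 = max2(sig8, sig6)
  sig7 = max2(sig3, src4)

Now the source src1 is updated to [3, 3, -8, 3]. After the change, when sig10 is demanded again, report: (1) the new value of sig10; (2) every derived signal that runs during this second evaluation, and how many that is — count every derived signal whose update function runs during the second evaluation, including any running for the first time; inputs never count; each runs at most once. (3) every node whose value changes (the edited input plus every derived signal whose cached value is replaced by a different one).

Initial pass — values computed on the first demand:
  sig1 = neg(4) = -4
  sig3 = min2(4, -8) = -8
  sig4 = headl([-8]) = -8
  sig6 = min2(4, -8) = -8
  sig8 = min2(-8, -4) = -8
  sig10 = max2(-8, -8) = -8

Second demand — change propagation:
  sig4: re-runs because src1 [-8]->[3, 3, -8, 3]; new result 3.
  sig8: re-runs because sig4 -8->3; new result -4.
  sig10: re-runs because sig8 -8->-4; new result -4.

sig10 now evaluates to -4.
Run set: sig4, sig8, sig10 (3 run).
Changed values: src1, sig4, sig8, sig10.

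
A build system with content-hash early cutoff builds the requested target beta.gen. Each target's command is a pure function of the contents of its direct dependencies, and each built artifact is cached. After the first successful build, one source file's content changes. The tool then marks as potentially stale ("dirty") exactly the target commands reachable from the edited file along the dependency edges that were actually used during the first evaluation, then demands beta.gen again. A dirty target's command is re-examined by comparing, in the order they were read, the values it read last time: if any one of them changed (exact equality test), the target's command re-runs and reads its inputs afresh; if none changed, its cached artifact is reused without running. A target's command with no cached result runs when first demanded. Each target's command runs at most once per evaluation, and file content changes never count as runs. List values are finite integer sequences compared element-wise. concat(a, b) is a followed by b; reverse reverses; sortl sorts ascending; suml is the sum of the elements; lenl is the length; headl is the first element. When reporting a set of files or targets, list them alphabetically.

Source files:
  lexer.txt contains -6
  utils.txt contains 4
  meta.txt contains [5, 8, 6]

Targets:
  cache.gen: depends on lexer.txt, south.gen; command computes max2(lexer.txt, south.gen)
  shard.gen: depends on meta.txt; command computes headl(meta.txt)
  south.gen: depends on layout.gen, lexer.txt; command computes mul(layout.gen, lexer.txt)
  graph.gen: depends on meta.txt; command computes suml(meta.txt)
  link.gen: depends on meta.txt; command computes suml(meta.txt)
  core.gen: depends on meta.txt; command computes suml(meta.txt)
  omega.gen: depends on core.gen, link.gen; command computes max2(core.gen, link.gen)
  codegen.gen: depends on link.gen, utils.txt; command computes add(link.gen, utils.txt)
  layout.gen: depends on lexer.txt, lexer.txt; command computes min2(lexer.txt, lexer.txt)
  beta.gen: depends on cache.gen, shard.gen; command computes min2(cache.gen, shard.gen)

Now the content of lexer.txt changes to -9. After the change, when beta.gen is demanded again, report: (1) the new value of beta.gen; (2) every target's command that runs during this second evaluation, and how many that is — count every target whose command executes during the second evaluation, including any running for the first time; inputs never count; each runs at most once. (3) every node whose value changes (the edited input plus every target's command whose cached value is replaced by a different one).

New value of beta.gen: 5.
Target commands that run: beta.gen, cache.gen, layout.gen, south.gen — 4 in total.
Values that change: cache.gen, layout.gen, lexer.txt, south.gen.

First evaluation (everything demanded from the output):
  layout.gen = min2(-6, -6) = -6
  shard.gen = headl([5, 8, 6]) = 5
  south.gen = mul(-6, -6) = 36
  cache.gen = max2(-6, 36) = 36
  beta.gen = min2(36, 5) = 5

Propagation after the edit:
  layout.gen: runs — lexer.txt -6->-9; lexer.txt -6->-9; result -9.
  south.gen: runs — layout.gen -6->-9; lexer.txt -6->-9; result 81.
  cache.gen: runs — lexer.txt -6->-9; south.gen 36->81; result 81.
  beta.gen: runs — cache.gen 36->81; result 5 (same value as before).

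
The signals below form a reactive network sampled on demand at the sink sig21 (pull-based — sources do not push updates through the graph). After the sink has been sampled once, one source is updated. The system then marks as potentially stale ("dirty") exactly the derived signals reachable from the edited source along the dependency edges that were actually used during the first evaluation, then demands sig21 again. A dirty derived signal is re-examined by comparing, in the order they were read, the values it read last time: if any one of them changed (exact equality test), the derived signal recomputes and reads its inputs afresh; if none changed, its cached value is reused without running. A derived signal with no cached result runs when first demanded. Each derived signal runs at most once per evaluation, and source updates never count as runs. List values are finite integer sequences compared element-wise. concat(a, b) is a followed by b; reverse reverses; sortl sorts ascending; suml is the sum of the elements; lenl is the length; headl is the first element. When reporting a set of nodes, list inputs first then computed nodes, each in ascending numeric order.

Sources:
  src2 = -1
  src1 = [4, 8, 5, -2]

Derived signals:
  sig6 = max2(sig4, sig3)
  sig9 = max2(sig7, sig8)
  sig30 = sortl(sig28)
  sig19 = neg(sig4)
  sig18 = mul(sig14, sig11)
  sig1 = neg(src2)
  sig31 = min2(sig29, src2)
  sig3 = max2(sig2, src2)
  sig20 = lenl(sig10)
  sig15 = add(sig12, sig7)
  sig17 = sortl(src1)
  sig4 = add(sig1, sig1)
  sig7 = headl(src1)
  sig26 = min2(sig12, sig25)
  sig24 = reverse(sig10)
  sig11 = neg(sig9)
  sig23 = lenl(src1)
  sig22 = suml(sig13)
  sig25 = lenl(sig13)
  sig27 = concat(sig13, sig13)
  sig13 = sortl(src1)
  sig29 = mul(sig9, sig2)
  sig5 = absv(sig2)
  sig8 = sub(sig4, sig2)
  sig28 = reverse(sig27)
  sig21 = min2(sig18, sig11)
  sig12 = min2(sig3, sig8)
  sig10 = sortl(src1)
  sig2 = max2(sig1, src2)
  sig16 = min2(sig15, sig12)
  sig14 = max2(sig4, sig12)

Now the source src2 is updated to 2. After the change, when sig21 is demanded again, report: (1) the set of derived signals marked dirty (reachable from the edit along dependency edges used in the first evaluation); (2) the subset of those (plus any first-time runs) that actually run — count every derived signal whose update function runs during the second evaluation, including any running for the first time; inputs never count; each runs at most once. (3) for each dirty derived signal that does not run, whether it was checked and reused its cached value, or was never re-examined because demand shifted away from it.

Dirty set: sig1, sig2, sig3, sig4, sig8, sig9, sig11, sig12, sig14, sig18, sig21.
Run set: sig1, sig2, sig3, sig4, sig8, sig9, sig12, sig14, sig18, sig21 (10 run).
Re-examined without running (cache reused): sig11.
The important point: at sig11 every value read last time is unchanged, so the dirty flag clears without a run.

Initial pass — values computed on the first demand:
  sig1 = neg(-1) = 1
  sig2 = max2(1, -1) = 1
  sig3 = max2(1, -1) = 1
  sig4 = add(1, 1) = 2
  sig7 = headl([4, 8, 5, -2]) = 4
  sig8 = sub(2, 1) = 1
  sig9 = max2(4, 1) = 4
  sig11 = neg(4) = -4
  sig12 = min2(1, 1) = 1
  sig14 = max2(2, 1) = 2
  sig18 = mul(2, -4) = -8
  sig21 = min2(-8, -4) = -8

Second demand — change propagation:
  sig1: re-runs because src2 -1->2; new result -2.
  sig2: re-runs because sig1 1->-2; src2 -1->2; new result 2.
  sig3: re-runs because sig2 1->2; src2 -1->2; new result 2.
  sig4: re-runs because sig1 1->-2; sig1 1->-2; new result -4.
  sig8: re-runs because sig4 2->-4; sig2 1->2; new result -6.
  sig9: re-runs because sig8 1->-6; new result 4 (unchanged).
  sig11: re-examined; everything it read last time is the same (sig9 unchanged) — cache -4 kept, no run.
  sig12: re-runs because sig3 1->2; sig8 1->-6; new result -6.
  sig14: re-runs because sig4 2->-4; sig12 1->-6; new result -4.
  sig18: re-runs because sig14 2->-4; new result 16.
  sig21: re-runs because sig18 -8->16; new result -4.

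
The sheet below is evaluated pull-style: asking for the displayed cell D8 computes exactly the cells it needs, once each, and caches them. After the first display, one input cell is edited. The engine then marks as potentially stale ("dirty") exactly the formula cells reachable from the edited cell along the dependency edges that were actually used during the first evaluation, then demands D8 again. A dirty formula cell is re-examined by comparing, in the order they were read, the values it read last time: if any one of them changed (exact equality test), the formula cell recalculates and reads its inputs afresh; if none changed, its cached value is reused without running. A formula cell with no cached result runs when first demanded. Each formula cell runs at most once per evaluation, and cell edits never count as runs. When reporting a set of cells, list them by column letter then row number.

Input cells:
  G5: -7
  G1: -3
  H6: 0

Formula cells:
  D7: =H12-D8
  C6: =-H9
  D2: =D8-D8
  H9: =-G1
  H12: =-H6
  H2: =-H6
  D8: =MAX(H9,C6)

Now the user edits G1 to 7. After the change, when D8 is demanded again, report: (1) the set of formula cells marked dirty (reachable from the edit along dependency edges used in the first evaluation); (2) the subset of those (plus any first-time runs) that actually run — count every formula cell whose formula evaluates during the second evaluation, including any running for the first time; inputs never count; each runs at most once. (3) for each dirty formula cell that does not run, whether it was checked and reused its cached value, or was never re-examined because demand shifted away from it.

The edit dirties: C6, D8, H9.
3 formula cells run: C6, D8, H9.
No dirty formula cell escaped a run.

First demand of the output computes:
  H9 = -(-3) = 3
  C6 = -(3) = -3
  D8 = MAX(3, -3) = 3

After the edit, cleaning proceeds:
  H9: a read changed (G1 -3->7) — executes, giving -7.
  C6: a read changed (H9 3->-7) — executes, giving 7.
  D8: a read changed (H9 3->-7; C6 -3->7) — executes, giving 7.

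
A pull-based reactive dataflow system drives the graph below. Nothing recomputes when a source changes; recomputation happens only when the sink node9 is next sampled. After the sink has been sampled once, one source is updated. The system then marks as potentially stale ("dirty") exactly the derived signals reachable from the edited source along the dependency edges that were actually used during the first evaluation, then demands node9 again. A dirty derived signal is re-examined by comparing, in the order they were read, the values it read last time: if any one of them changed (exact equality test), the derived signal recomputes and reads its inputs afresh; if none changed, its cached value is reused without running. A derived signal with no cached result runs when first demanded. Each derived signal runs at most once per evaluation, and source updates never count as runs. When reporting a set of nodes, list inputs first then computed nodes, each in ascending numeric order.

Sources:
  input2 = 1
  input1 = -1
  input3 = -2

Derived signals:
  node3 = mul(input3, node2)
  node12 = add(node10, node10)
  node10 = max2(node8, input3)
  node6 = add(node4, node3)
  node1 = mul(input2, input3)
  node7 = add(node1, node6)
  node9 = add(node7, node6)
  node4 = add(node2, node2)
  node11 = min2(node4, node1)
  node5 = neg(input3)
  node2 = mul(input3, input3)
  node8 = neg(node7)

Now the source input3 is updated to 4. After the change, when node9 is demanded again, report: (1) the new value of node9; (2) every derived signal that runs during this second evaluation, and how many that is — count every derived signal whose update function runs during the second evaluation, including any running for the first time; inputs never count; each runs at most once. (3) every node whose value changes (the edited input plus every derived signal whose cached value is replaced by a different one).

First evaluation (everything demanded from the output):
  node1 = mul(1, -2) = -2
  node2 = mul(-2, -2) = 4
  node3 = mul(-2, 4) = -8
  node4 = add(4, 4) = 8
  node6 = add(8, -8) = 0
  node7 = add(-2, 0) = -2
  node9 = add(-2, 0) = -2

Propagation after the edit:
  node1: runs — input3 -2->4; result 4.
  node2: runs — input3 -2->4; input3 -2->4; result 16.
  node3: runs — input3 -2->4; node2 4->16; result 64.
  node4: runs — node2 4->16; node2 4->16; result 32.
  node6: runs — node4 8->32; node3 -8->64; result 96.
  node7: runs — node1 -2->4; node6 0->96; result 100.
  node9: runs — node7 -2->100; node6 0->96; result 196.

New value of node9: 196.
Derived signals that run: node1, node2, node3, node4, node6, node7, node9 — 7 in total.
Values that change: input3, node1, node2, node3, node4, node6, node7, node9.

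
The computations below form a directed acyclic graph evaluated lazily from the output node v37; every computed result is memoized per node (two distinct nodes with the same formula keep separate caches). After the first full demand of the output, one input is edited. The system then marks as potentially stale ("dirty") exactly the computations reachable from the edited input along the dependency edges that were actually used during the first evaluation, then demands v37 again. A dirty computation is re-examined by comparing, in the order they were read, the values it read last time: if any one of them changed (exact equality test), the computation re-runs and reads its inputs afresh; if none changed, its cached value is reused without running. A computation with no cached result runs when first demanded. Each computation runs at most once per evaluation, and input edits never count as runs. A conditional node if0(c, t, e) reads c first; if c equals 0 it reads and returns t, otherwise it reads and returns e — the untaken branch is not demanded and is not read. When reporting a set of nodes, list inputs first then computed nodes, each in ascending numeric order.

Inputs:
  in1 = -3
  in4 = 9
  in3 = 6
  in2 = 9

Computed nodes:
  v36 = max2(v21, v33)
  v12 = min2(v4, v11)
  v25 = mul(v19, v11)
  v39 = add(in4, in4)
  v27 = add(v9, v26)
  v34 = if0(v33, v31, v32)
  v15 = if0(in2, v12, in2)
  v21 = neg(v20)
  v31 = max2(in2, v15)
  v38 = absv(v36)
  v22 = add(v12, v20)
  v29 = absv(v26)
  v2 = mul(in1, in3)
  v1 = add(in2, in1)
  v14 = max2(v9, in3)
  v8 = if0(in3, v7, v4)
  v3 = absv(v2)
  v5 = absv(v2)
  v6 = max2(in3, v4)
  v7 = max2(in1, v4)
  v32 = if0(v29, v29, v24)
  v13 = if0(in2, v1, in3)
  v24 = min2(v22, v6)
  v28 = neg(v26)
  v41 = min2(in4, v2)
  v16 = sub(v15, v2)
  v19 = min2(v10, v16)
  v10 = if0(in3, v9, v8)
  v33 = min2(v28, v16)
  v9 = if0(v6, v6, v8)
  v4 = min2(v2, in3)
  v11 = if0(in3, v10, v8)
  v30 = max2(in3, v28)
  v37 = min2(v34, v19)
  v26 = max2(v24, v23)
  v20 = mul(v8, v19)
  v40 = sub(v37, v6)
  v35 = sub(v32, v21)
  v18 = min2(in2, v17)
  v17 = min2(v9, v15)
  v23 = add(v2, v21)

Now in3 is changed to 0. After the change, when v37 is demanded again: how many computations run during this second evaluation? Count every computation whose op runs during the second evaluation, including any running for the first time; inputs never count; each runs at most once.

22 computations run: v2, v4, v6, v7, v8, v9, v10, v11, v12, v16, v19, v20, v21, v22, v23, v24, v26, v28, v31, v33, v34, v37.
Note the branch switch — demand abandons v29, v32, which are never re-examined.

First demand of the output computes:
  v2 = mul(-3, 6) = -18
  v4 = min2(-18, 6) = -18
  v6 = max2(6, -18) = 6
  v8 = if0(in3=6 -> else branch v4) = -18
  v10 = if0(in3=6 -> else branch v8) = -18
  v11 = if0(in3=6 -> else branch v8) = -18
  v12 = min2(-18, -18) = -18
  v15 = if0(in2=9 -> else branch in2) = 9
  v16 = sub(9, -18) = 27
  v19 = min2(-18, 27) = -18
  v20 = mul(-18, -18) = 324
  v21 = neg(324) = -324
  v22 = add(-18, 324) = 306
  v23 = add(-18, -324) = -342
  v24 = min2(306, 6) = 6
  v26 = max2(6, -342) = 6
  v28 = neg(6) = -6
  v29 = absv(6) = 6
  v32 = if0(v29=6 -> else branch v24) = 6
  v33 = min2(-6, 27) = -6
  v34 = if0(v33=-6 -> else branch v32) = 6
  v37 = min2(6, -18) = -18

After the edit, cleaning proceeds:
  v2: a read changed (in3 6->0) — executes, giving 0.
  v4: a read changed (v2 -18->0; in3 6->0) — executes, giving 0.
  v6: a read changed (in3 6->0; v4 -18->0) — executes, giving 0.
  v7: had never run; runs now, result 0.
  v8: a read changed (in3 6->0; v4 -18->0) — executes, giving 0.
  v9: had never run; runs now, result 0.
  v10: a read changed (in3 6->0; v8 -18->0) — executes, giving 0.
  v11: a read changed (in3 6->0; v8 -18->0) — executes, giving 0.
  v12: a read changed (v4 -18->0; v11 -18->0) — executes, giving 0.
  v16: a read changed (v2 -18->0) — executes, giving 9.
  v19: a read changed (v10 -18->0; v16 27->9) — executes, giving 0.
  v20: a read changed (v8 -18->0; v19 -18->0) — executes, giving 0.
  v21: a read changed (v20 324->0) — executes, giving 0.
  v22: a read changed (v12 -18->0; v20 324->0) — executes, giving 0.
  v23: a read changed (v2 -18->0; v21 -324->0) — executes, giving 0.
  v24: a read changed (v22 306->0; v6 6->0) — executes, giving 0.
  v26: a read changed (v24 6->0; v23 -342->0) — executes, giving 0.
  v28: a read changed (v26 6->0) — executes, giving 0.
  v29: stays stale; no demand reaches it after the flip.
  v31: had never run; runs now, result 9.
  v32: stays stale; no demand reaches it after the flip.
  v33: a read changed (v28 -6->0; v16 27->9) — executes, giving 0.
  v34: a read changed (v33 -6->0) — executes, giving 9.
  v37: a read changed (v34 6->9; v19 -18->0) — executes, giving 0.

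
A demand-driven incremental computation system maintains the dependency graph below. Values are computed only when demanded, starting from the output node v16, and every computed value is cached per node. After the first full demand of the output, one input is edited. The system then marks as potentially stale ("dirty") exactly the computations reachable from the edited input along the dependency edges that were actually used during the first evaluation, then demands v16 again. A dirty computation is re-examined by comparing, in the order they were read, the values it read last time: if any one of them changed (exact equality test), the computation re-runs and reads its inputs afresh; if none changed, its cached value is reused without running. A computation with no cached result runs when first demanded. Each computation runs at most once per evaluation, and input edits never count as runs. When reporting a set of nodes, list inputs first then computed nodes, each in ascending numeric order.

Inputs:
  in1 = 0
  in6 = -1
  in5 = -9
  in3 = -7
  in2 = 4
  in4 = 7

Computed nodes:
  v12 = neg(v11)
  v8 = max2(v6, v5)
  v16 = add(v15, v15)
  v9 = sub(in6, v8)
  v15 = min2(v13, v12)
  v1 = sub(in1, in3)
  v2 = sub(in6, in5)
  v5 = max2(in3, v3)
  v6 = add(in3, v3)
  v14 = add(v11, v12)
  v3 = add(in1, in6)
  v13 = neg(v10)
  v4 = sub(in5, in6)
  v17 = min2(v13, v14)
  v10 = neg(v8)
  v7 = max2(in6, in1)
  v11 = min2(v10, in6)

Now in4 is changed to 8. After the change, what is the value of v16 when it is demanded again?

First evaluation (everything demanded from the output):
  v3 = add(0, -1) = -1
  v5 = max2(-7, -1) = -1
  v6 = add(-7, -1) = -8
  v8 = max2(-8, -1) = -1
  v10 = neg(-1) = 1
  v11 = min2(1, -1) = -1
  v12 = neg(-1) = 1
  v13 = neg(1) = -1
  v15 = min2(-1, 1) = -1
  v16 = add(-1, -1) = -2

Propagation after the edit:
  in4 feeds no computation that the output demands — nothing is marked dirty and nothing runs.

Key observation: in4 is never demanded by the output, so the edit triggers no recomputation at all.

New value of v16: -2.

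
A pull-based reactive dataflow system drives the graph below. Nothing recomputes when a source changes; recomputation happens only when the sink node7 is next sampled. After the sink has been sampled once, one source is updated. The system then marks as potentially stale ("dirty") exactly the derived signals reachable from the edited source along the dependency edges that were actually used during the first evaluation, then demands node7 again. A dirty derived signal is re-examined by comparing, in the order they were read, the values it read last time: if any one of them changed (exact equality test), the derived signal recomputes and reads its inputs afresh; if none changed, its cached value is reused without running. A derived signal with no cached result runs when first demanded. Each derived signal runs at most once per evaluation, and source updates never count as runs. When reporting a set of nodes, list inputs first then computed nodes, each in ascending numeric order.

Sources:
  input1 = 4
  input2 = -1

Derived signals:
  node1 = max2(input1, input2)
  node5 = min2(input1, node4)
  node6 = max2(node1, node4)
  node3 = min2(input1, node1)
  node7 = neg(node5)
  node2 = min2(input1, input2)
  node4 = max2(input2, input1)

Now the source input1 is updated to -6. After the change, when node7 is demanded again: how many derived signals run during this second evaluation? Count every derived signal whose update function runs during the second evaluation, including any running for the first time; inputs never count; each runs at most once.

Derived signals that run: node4, node5, node7 — 3 in total.

First evaluation (everything demanded from the output):
  node4 = max2(-1, 4) = 4
  node5 = min2(4, 4) = 4
  node7 = neg(4) = -4

Propagation after the edit:
  node4: runs — input1 4->-6; result -1.
  node5: runs — input1 4->-6; node4 4->-1; result -6.
  node7: runs — node5 4->-6; result 6.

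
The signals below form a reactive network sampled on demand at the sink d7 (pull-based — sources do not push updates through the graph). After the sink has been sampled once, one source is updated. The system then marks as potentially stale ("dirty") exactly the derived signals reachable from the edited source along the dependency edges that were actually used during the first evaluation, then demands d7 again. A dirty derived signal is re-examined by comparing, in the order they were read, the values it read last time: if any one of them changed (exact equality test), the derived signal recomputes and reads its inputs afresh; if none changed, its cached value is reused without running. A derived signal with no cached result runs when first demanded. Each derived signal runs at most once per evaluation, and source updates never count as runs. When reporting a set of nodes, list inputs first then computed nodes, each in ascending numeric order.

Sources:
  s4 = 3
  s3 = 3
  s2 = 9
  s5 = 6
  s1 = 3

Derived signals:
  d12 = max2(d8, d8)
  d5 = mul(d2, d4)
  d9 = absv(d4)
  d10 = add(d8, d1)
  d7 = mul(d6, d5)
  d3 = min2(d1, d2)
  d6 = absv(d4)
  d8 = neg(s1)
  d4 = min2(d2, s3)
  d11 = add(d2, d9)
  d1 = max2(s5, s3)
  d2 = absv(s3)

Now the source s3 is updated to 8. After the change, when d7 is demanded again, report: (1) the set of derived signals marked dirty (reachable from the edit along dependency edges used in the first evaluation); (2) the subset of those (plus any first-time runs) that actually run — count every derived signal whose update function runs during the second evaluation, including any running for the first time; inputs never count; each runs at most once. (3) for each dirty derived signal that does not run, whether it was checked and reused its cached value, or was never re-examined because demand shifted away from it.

Dirty set: d2, d4, d5, d6, d7.
Run set: d2, d4, d5, d6, d7 (5 run).
All dirty derived signals ended up running.

Initial pass — values computed on the first demand:
  d2 = absv(3) = 3
  d4 = min2(3, 3) = 3
  d5 = mul(3, 3) = 9
  d6 = absv(3) = 3
  d7 = mul(3, 9) = 27

Second demand — change propagation:
  d2: re-runs because s3 3->8; new result 8.
  d4: re-runs because d2 3->8; s3 3->8; new result 8.
  d5: re-runs because d2 3->8; d4 3->8; new result 64.
  d6: re-runs because d4 3->8; new result 8.
  d7: re-runs because d6 3->8; d5 9->64; new result 512.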